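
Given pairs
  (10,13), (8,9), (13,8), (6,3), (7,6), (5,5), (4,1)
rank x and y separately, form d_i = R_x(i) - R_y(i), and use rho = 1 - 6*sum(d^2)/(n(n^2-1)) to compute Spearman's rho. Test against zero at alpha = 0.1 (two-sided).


Step 1: Rank x and y separately (midranks; no ties here).
rank(x): 10->6, 8->5, 13->7, 6->3, 7->4, 5->2, 4->1
rank(y): 13->7, 9->6, 8->5, 3->2, 6->4, 5->3, 1->1
Step 2: d_i = R_x(i) - R_y(i); compute d_i^2.
  (6-7)^2=1, (5-6)^2=1, (7-5)^2=4, (3-2)^2=1, (4-4)^2=0, (2-3)^2=1, (1-1)^2=0
sum(d^2) = 8.
Step 3: rho = 1 - 6*8 / (7*(7^2 - 1)) = 1 - 48/336 = 0.857143.
Step 4: Under H0, t = rho * sqrt((n-2)/(1-rho^2)) = 3.7210 ~ t(5).
Step 5: Two-sided p-value from the t-distribution with 5 df = 0.013697.
Step 6: alpha = 0.1. reject H0.

rho = 0.8571, p = 0.013697, reject H0 at alpha = 0.1.


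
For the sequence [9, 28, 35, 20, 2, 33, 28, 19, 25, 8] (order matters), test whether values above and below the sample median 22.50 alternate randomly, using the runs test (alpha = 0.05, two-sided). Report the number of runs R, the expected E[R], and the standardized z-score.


Step 1: Compute median = 22.50; label A = above, B = below.
Labels in order: BAABBAABAB  (n_A = 5, n_B = 5)
Step 2: Count runs R = 7.
Step 3: Under H0 (random ordering), E[R] = 2*n_A*n_B/(n_A+n_B) + 1 = 2*5*5/10 + 1 = 6.0000.
        Var[R] = 2*n_A*n_B*(2*n_A*n_B - n_A - n_B) / ((n_A+n_B)^2 * (n_A+n_B-1)) = 2000/900 = 2.2222.
        SD[R] = 1.4907.
Step 4: Continuity-corrected z = (R - 0.5 - E[R]) / SD[R] = (7 - 0.5 - 6.0000) / 1.4907 = 0.3354.
Step 5: Two-sided p-value via normal approximation = 2*(1 - Phi(|z|)) = 0.737316.
Step 6: alpha = 0.05. fail to reject H0.

R = 7, z = 0.3354, p = 0.737316, fail to reject H0.


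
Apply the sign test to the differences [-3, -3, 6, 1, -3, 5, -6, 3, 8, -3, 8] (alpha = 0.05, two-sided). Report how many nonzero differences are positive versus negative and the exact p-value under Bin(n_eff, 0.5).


Step 1: Discard zero differences. Original n = 11; n_eff = number of nonzero differences = 11.
Nonzero differences (with sign): -3, -3, +6, +1, -3, +5, -6, +3, +8, -3, +8
Step 2: Count signs: positive = 6, negative = 5.
Step 3: Under H0: P(positive) = 0.5, so the number of positives S ~ Bin(11, 0.5).
Step 4: Two-sided exact p-value = sum of Bin(11,0.5) probabilities at or below the observed probability = 1.000000.
Step 5: alpha = 0.05. fail to reject H0.

n_eff = 11, pos = 6, neg = 5, p = 1.000000, fail to reject H0.


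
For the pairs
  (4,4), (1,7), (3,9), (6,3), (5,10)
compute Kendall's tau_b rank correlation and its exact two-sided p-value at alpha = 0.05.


Step 1: Enumerate the 10 unordered pairs (i,j) with i<j and classify each by sign(x_j-x_i) * sign(y_j-y_i).
  (1,2):dx=-3,dy=+3->D; (1,3):dx=-1,dy=+5->D; (1,4):dx=+2,dy=-1->D; (1,5):dx=+1,dy=+6->C
  (2,3):dx=+2,dy=+2->C; (2,4):dx=+5,dy=-4->D; (2,5):dx=+4,dy=+3->C; (3,4):dx=+3,dy=-6->D
  (3,5):dx=+2,dy=+1->C; (4,5):dx=-1,dy=+7->D
Step 2: C = 4, D = 6, total pairs = 10.
Step 3: tau = (C - D)/(n(n-1)/2) = (4 - 6)/10 = -0.200000.
Step 4: Exact two-sided p-value (enumerate n! = 120 permutations of y under H0): p = 0.816667.
Step 5: alpha = 0.05. fail to reject H0.

tau_b = -0.2000 (C=4, D=6), p = 0.816667, fail to reject H0.


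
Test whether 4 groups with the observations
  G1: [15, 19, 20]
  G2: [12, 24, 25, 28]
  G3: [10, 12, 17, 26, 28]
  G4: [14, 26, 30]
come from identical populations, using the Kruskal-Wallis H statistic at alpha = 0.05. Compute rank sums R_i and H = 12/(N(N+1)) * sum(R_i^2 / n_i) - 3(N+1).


Step 1: Combine all N = 15 observations and assign midranks.
sorted (value, group, rank): (10,G3,1), (12,G2,2.5), (12,G3,2.5), (14,G4,4), (15,G1,5), (17,G3,6), (19,G1,7), (20,G1,8), (24,G2,9), (25,G2,10), (26,G3,11.5), (26,G4,11.5), (28,G2,13.5), (28,G3,13.5), (30,G4,15)
Step 2: Sum ranks within each group.
R_1 = 20 (n_1 = 3)
R_2 = 35 (n_2 = 4)
R_3 = 34.5 (n_3 = 5)
R_4 = 30.5 (n_4 = 3)
Step 3: H = 12/(N(N+1)) * sum(R_i^2/n_i) - 3(N+1)
     = 12/(15*16) * (20^2/3 + 35^2/4 + 34.5^2/5 + 30.5^2/3) - 3*16
     = 0.050000 * 987.717 - 48
     = 1.385833.
Step 4: Ties present; correction factor C = 1 - 18/(15^3 - 15) = 0.994643. Corrected H = 1.385833 / 0.994643 = 1.393297.
Step 5: Under H0, H ~ chi^2(3); p-value = 0.707107.
Step 6: alpha = 0.05. fail to reject H0.

H = 1.3933, df = 3, p = 0.707107, fail to reject H0.


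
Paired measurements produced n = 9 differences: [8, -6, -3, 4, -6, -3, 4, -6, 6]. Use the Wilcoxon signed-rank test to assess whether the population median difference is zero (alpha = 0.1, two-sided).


Step 1: Drop any zero differences (none here) and take |d_i|.
|d| = [8, 6, 3, 4, 6, 3, 4, 6, 6]
Step 2: Midrank |d_i| (ties get averaged ranks).
ranks: |8|->9, |6|->6.5, |3|->1.5, |4|->3.5, |6|->6.5, |3|->1.5, |4|->3.5, |6|->6.5, |6|->6.5
Step 3: Attach original signs; sum ranks with positive sign and with negative sign.
W+ = 9 + 3.5 + 3.5 + 6.5 = 22.5
W- = 6.5 + 1.5 + 6.5 + 1.5 + 6.5 = 22.5
(Check: W+ + W- = 45 should equal n(n+1)/2 = 45.)
Step 4: Test statistic W = min(W+, W-) = 22.5.
Step 5: Ties in |d|, so use the tie-corrected normal approximation.
        E[W] = n(n+1)/4 = 9*10/4 = 22.5.
        Tie groups: |d|=3 (t=2), |d|=4 (t=2), |d|=6 (t=4); sum(t^3 - t) = 72.
        Var[W] = n(n+1)(2n+1)/24 - sum(t^3-t)/48 = 1710/24 - 72/48 = 69.75.
        z = (W - E[W]) / sqrt(Var[W]) = (22.5 - 22.5) / 8.3516 = 0.0000.
        Two-sided p = 2*Phi(z) = 1.000000.
Step 6: alpha = 0.1. fail to reject H0.

W+ = 22.5, W- = 22.5, W = min = 22.5, p = 1.000000, fail to reject H0.


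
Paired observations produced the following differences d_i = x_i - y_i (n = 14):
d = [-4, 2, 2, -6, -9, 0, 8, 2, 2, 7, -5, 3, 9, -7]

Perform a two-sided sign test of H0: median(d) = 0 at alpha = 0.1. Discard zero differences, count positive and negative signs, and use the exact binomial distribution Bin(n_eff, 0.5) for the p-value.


Step 1: Discard zero differences. Original n = 14; n_eff = number of nonzero differences = 13.
Nonzero differences (with sign): -4, +2, +2, -6, -9, +8, +2, +2, +7, -5, +3, +9, -7
Step 2: Count signs: positive = 8, negative = 5.
Step 3: Under H0: P(positive) = 0.5, so the number of positives S ~ Bin(13, 0.5).
Step 4: Two-sided exact p-value = sum of Bin(13,0.5) probabilities at or below the observed probability = 0.581055.
Step 5: alpha = 0.1. fail to reject H0.

n_eff = 13, pos = 8, neg = 5, p = 0.581055, fail to reject H0.


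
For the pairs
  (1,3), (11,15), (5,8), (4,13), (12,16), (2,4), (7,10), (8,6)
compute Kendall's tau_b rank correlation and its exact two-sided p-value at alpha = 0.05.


Step 1: Enumerate the 28 unordered pairs (i,j) with i<j and classify each by sign(x_j-x_i) * sign(y_j-y_i).
  (1,2):dx=+10,dy=+12->C; (1,3):dx=+4,dy=+5->C; (1,4):dx=+3,dy=+10->C; (1,5):dx=+11,dy=+13->C
  (1,6):dx=+1,dy=+1->C; (1,7):dx=+6,dy=+7->C; (1,8):dx=+7,dy=+3->C; (2,3):dx=-6,dy=-7->C
  (2,4):dx=-7,dy=-2->C; (2,5):dx=+1,dy=+1->C; (2,6):dx=-9,dy=-11->C; (2,7):dx=-4,dy=-5->C
  (2,8):dx=-3,dy=-9->C; (3,4):dx=-1,dy=+5->D; (3,5):dx=+7,dy=+8->C; (3,6):dx=-3,dy=-4->C
  (3,7):dx=+2,dy=+2->C; (3,8):dx=+3,dy=-2->D; (4,5):dx=+8,dy=+3->C; (4,6):dx=-2,dy=-9->C
  (4,7):dx=+3,dy=-3->D; (4,8):dx=+4,dy=-7->D; (5,6):dx=-10,dy=-12->C; (5,7):dx=-5,dy=-6->C
  (5,8):dx=-4,dy=-10->C; (6,7):dx=+5,dy=+6->C; (6,8):dx=+6,dy=+2->C; (7,8):dx=+1,dy=-4->D
Step 2: C = 23, D = 5, total pairs = 28.
Step 3: tau = (C - D)/(n(n-1)/2) = (23 - 5)/28 = 0.642857.
Step 4: Exact two-sided p-value (enumerate n! = 40320 permutations of y under H0): p = 0.031151.
Step 5: alpha = 0.05. reject H0.

tau_b = 0.6429 (C=23, D=5), p = 0.031151, reject H0.


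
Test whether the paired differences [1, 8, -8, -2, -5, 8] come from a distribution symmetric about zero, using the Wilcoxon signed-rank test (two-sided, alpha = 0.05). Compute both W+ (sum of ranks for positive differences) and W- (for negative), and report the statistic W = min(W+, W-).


Step 1: Drop any zero differences (none here) and take |d_i|.
|d| = [1, 8, 8, 2, 5, 8]
Step 2: Midrank |d_i| (ties get averaged ranks).
ranks: |1|->1, |8|->5, |8|->5, |2|->2, |5|->3, |8|->5
Step 3: Attach original signs; sum ranks with positive sign and with negative sign.
W+ = 1 + 5 + 5 = 11
W- = 5 + 2 + 3 = 10
(Check: W+ + W- = 21 should equal n(n+1)/2 = 21.)
Step 4: Test statistic W = min(W+, W-) = 10.
Step 5: Ties in |d|, so use the tie-corrected normal approximation.
        E[W] = n(n+1)/4 = 6*7/4 = 10.5.
        Tie groups: |d|=8 (t=3); sum(t^3 - t) = 24.
        Var[W] = n(n+1)(2n+1)/24 - sum(t^3-t)/48 = 546/24 - 24/48 = 22.25.
        z = (W - E[W]) / sqrt(Var[W]) = (10 - 10.5) / 4.7170 = -0.1060.
        Two-sided p = 2*Phi(z) = 0.915583.
Step 6: alpha = 0.05. fail to reject H0.

W+ = 11, W- = 10, W = min = 10, p = 0.915583, fail to reject H0.


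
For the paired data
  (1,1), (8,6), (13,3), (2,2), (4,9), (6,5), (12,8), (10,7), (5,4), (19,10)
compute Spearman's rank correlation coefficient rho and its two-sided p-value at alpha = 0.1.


Step 1: Rank x and y separately (midranks; no ties here).
rank(x): 1->1, 8->6, 13->9, 2->2, 4->3, 6->5, 12->8, 10->7, 5->4, 19->10
rank(y): 1->1, 6->6, 3->3, 2->2, 9->9, 5->5, 8->8, 7->7, 4->4, 10->10
Step 2: d_i = R_x(i) - R_y(i); compute d_i^2.
  (1-1)^2=0, (6-6)^2=0, (9-3)^2=36, (2-2)^2=0, (3-9)^2=36, (5-5)^2=0, (8-8)^2=0, (7-7)^2=0, (4-4)^2=0, (10-10)^2=0
sum(d^2) = 72.
Step 3: rho = 1 - 6*72 / (10*(10^2 - 1)) = 1 - 432/990 = 0.563636.
Step 4: Under H0, t = rho * sqrt((n-2)/(1-rho^2)) = 1.9300 ~ t(8).
Step 5: Two-sided p-value from the t-distribution with 8 df = 0.089724.
Step 6: alpha = 0.1. reject H0.

rho = 0.5636, p = 0.089724, reject H0 at alpha = 0.1.


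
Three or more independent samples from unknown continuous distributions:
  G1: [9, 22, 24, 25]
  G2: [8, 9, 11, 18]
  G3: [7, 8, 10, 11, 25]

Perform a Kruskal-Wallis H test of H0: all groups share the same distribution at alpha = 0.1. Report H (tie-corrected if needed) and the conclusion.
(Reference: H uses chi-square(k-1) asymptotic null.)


Step 1: Combine all N = 13 observations and assign midranks.
sorted (value, group, rank): (7,G3,1), (8,G2,2.5), (8,G3,2.5), (9,G1,4.5), (9,G2,4.5), (10,G3,6), (11,G2,7.5), (11,G3,7.5), (18,G2,9), (22,G1,10), (24,G1,11), (25,G1,12.5), (25,G3,12.5)
Step 2: Sum ranks within each group.
R_1 = 38 (n_1 = 4)
R_2 = 23.5 (n_2 = 4)
R_3 = 29.5 (n_3 = 5)
Step 3: H = 12/(N(N+1)) * sum(R_i^2/n_i) - 3(N+1)
     = 12/(13*14) * (38^2/4 + 23.5^2/4 + 29.5^2/5) - 3*14
     = 0.065934 * 673.112 - 42
     = 2.381044.
Step 4: Ties present; correction factor C = 1 - 24/(13^3 - 13) = 0.989011. Corrected H = 2.381044 / 0.989011 = 2.407500.
Step 5: Under H0, H ~ chi^2(2); p-value = 0.300067.
Step 6: alpha = 0.1. fail to reject H0.

H = 2.4075, df = 2, p = 0.300067, fail to reject H0.


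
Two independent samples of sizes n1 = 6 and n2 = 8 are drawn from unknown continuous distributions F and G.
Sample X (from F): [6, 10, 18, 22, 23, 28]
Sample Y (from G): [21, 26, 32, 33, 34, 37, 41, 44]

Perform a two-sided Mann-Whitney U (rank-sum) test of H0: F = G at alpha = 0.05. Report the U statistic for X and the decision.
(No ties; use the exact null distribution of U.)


Step 1: Combine and sort all 14 observations; assign midranks.
sorted (value, group): (6,X), (10,X), (18,X), (21,Y), (22,X), (23,X), (26,Y), (28,X), (32,Y), (33,Y), (34,Y), (37,Y), (41,Y), (44,Y)
ranks: 6->1, 10->2, 18->3, 21->4, 22->5, 23->6, 26->7, 28->8, 32->9, 33->10, 34->11, 37->12, 41->13, 44->14
Step 2: Rank sum for X: R1 = 1 + 2 + 3 + 5 + 6 + 8 = 25.
Step 3: U_X = R1 - n1(n1+1)/2 = 25 - 6*7/2 = 25 - 21 = 4.
       U_Y = n1*n2 - U_X = 48 - 4 = 44.
Step 4: No ties, so the exact null distribution of U (based on enumerating the C(14,6) = 3003 equally likely rank assignments) gives the two-sided p-value.
Step 5: p-value = 0.007992; compare to alpha = 0.05. reject H0.

U_X = 4, p = 0.007992, reject H0 at alpha = 0.05.


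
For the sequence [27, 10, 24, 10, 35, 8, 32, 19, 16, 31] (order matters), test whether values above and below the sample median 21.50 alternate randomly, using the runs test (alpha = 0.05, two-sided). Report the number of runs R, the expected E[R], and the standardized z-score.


Step 1: Compute median = 21.50; label A = above, B = below.
Labels in order: ABABABABBA  (n_A = 5, n_B = 5)
Step 2: Count runs R = 9.
Step 3: Under H0 (random ordering), E[R] = 2*n_A*n_B/(n_A+n_B) + 1 = 2*5*5/10 + 1 = 6.0000.
        Var[R] = 2*n_A*n_B*(2*n_A*n_B - n_A - n_B) / ((n_A+n_B)^2 * (n_A+n_B-1)) = 2000/900 = 2.2222.
        SD[R] = 1.4907.
Step 4: Continuity-corrected z = (R - 0.5 - E[R]) / SD[R] = (9 - 0.5 - 6.0000) / 1.4907 = 1.6771.
Step 5: Two-sided p-value via normal approximation = 2*(1 - Phi(|z|)) = 0.093533.
Step 6: alpha = 0.05. fail to reject H0.

R = 9, z = 1.6771, p = 0.093533, fail to reject H0.


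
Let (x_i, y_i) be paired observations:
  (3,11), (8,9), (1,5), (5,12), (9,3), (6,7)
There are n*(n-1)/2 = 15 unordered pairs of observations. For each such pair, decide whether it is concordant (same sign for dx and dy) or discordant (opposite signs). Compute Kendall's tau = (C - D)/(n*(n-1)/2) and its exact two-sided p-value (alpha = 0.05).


Step 1: Enumerate the 15 unordered pairs (i,j) with i<j and classify each by sign(x_j-x_i) * sign(y_j-y_i).
  (1,2):dx=+5,dy=-2->D; (1,3):dx=-2,dy=-6->C; (1,4):dx=+2,dy=+1->C; (1,5):dx=+6,dy=-8->D
  (1,6):dx=+3,dy=-4->D; (2,3):dx=-7,dy=-4->C; (2,4):dx=-3,dy=+3->D; (2,5):dx=+1,dy=-6->D
  (2,6):dx=-2,dy=-2->C; (3,4):dx=+4,dy=+7->C; (3,5):dx=+8,dy=-2->D; (3,6):dx=+5,dy=+2->C
  (4,5):dx=+4,dy=-9->D; (4,6):dx=+1,dy=-5->D; (5,6):dx=-3,dy=+4->D
Step 2: C = 6, D = 9, total pairs = 15.
Step 3: tau = (C - D)/(n(n-1)/2) = (6 - 9)/15 = -0.200000.
Step 4: Exact two-sided p-value (enumerate n! = 720 permutations of y under H0): p = 0.719444.
Step 5: alpha = 0.05. fail to reject H0.

tau_b = -0.2000 (C=6, D=9), p = 0.719444, fail to reject H0.


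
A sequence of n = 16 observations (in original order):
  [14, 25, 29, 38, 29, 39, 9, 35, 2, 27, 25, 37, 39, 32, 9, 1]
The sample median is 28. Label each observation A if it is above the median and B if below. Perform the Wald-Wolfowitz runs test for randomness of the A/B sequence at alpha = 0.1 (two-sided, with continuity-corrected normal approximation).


Step 1: Compute median = 28; label A = above, B = below.
Labels in order: BBAAAABABBBAAABB  (n_A = 8, n_B = 8)
Step 2: Count runs R = 7.
Step 3: Under H0 (random ordering), E[R] = 2*n_A*n_B/(n_A+n_B) + 1 = 2*8*8/16 + 1 = 9.0000.
        Var[R] = 2*n_A*n_B*(2*n_A*n_B - n_A - n_B) / ((n_A+n_B)^2 * (n_A+n_B-1)) = 14336/3840 = 3.7333.
        SD[R] = 1.9322.
Step 4: Continuity-corrected z = (R + 0.5 - E[R]) / SD[R] = (7 + 0.5 - 9.0000) / 1.9322 = -0.7763.
Step 5: Two-sided p-value via normal approximation = 2*(1 - Phi(|z|)) = 0.437558.
Step 6: alpha = 0.1. fail to reject H0.

R = 7, z = -0.7763, p = 0.437558, fail to reject H0.


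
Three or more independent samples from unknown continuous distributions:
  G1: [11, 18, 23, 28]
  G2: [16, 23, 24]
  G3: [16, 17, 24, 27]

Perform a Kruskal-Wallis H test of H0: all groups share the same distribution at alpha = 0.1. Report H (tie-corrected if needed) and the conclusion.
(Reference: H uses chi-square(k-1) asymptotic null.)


Step 1: Combine all N = 11 observations and assign midranks.
sorted (value, group, rank): (11,G1,1), (16,G2,2.5), (16,G3,2.5), (17,G3,4), (18,G1,5), (23,G1,6.5), (23,G2,6.5), (24,G2,8.5), (24,G3,8.5), (27,G3,10), (28,G1,11)
Step 2: Sum ranks within each group.
R_1 = 23.5 (n_1 = 4)
R_2 = 17.5 (n_2 = 3)
R_3 = 25 (n_3 = 4)
Step 3: H = 12/(N(N+1)) * sum(R_i^2/n_i) - 3(N+1)
     = 12/(11*12) * (23.5^2/4 + 17.5^2/3 + 25^2/4) - 3*12
     = 0.090909 * 396.396 - 36
     = 0.035985.
Step 4: Ties present; correction factor C = 1 - 18/(11^3 - 11) = 0.986364. Corrected H = 0.035985 / 0.986364 = 0.036482.
Step 5: Under H0, H ~ chi^2(2); p-value = 0.981924.
Step 6: alpha = 0.1. fail to reject H0.

H = 0.0365, df = 2, p = 0.981924, fail to reject H0.


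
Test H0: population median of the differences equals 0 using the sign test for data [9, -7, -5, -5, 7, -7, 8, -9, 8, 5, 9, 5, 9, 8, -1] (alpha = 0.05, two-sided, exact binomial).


Step 1: Discard zero differences. Original n = 15; n_eff = number of nonzero differences = 15.
Nonzero differences (with sign): +9, -7, -5, -5, +7, -7, +8, -9, +8, +5, +9, +5, +9, +8, -1
Step 2: Count signs: positive = 9, negative = 6.
Step 3: Under H0: P(positive) = 0.5, so the number of positives S ~ Bin(15, 0.5).
Step 4: Two-sided exact p-value = sum of Bin(15,0.5) probabilities at or below the observed probability = 0.607239.
Step 5: alpha = 0.05. fail to reject H0.

n_eff = 15, pos = 9, neg = 6, p = 0.607239, fail to reject H0.


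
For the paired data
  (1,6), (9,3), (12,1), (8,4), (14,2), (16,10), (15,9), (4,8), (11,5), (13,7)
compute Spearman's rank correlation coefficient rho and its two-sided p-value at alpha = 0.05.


Step 1: Rank x and y separately (midranks; no ties here).
rank(x): 1->1, 9->4, 12->6, 8->3, 14->8, 16->10, 15->9, 4->2, 11->5, 13->7
rank(y): 6->6, 3->3, 1->1, 4->4, 2->2, 10->10, 9->9, 8->8, 5->5, 7->7
Step 2: d_i = R_x(i) - R_y(i); compute d_i^2.
  (1-6)^2=25, (4-3)^2=1, (6-1)^2=25, (3-4)^2=1, (8-2)^2=36, (10-10)^2=0, (9-9)^2=0, (2-8)^2=36, (5-5)^2=0, (7-7)^2=0
sum(d^2) = 124.
Step 3: rho = 1 - 6*124 / (10*(10^2 - 1)) = 1 - 744/990 = 0.248485.
Step 4: Under H0, t = rho * sqrt((n-2)/(1-rho^2)) = 0.7256 ~ t(8).
Step 5: Two-sided p-value from the t-distribution with 8 df = 0.488776.
Step 6: alpha = 0.05. fail to reject H0.

rho = 0.2485, p = 0.488776, fail to reject H0 at alpha = 0.05.


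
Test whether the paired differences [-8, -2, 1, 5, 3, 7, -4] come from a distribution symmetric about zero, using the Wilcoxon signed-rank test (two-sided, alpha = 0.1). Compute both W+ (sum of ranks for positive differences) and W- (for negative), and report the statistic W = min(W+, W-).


Step 1: Drop any zero differences (none here) and take |d_i|.
|d| = [8, 2, 1, 5, 3, 7, 4]
Step 2: Midrank |d_i| (ties get averaged ranks).
ranks: |8|->7, |2|->2, |1|->1, |5|->5, |3|->3, |7|->6, |4|->4
Step 3: Attach original signs; sum ranks with positive sign and with negative sign.
W+ = 1 + 5 + 3 + 6 = 15
W- = 7 + 2 + 4 = 13
(Check: W+ + W- = 28 should equal n(n+1)/2 = 28.)
Step 4: Test statistic W = min(W+, W-) = 13.
Step 5: No ties, so the exact null distribution over the 2^7 = 128 sign assignments gives the two-sided p-value = 0.937500.
Step 6: alpha = 0.1. fail to reject H0.

W+ = 15, W- = 13, W = min = 13, p = 0.937500, fail to reject H0.


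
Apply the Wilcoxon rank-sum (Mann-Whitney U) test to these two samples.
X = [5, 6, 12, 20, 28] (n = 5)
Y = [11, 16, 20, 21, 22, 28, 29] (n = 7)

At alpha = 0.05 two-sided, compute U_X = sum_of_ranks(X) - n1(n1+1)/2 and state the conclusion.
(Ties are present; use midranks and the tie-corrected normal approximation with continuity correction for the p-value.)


Step 1: Combine and sort all 12 observations; assign midranks.
sorted (value, group): (5,X), (6,X), (11,Y), (12,X), (16,Y), (20,X), (20,Y), (21,Y), (22,Y), (28,X), (28,Y), (29,Y)
ranks: 5->1, 6->2, 11->3, 12->4, 16->5, 20->6.5, 20->6.5, 21->8, 22->9, 28->10.5, 28->10.5, 29->12
Step 2: Rank sum for X: R1 = 1 + 2 + 4 + 6.5 + 10.5 = 24.
Step 3: U_X = R1 - n1(n1+1)/2 = 24 - 5*6/2 = 24 - 15 = 9.
       U_Y = n1*n2 - U_X = 35 - 9 = 26.
Step 4: Ties are present, so use the tie-corrected normal approximation (with continuity correction) for the p-value.
Step 5: p-value = 0.192314; compare to alpha = 0.05. fail to reject H0.

U_X = 9, p = 0.192314, fail to reject H0 at alpha = 0.05.


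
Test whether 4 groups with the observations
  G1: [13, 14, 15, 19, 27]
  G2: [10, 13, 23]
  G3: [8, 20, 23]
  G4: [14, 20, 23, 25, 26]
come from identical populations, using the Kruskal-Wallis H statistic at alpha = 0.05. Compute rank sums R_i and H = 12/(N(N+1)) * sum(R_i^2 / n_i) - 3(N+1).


Step 1: Combine all N = 16 observations and assign midranks.
sorted (value, group, rank): (8,G3,1), (10,G2,2), (13,G1,3.5), (13,G2,3.5), (14,G1,5.5), (14,G4,5.5), (15,G1,7), (19,G1,8), (20,G3,9.5), (20,G4,9.5), (23,G2,12), (23,G3,12), (23,G4,12), (25,G4,14), (26,G4,15), (27,G1,16)
Step 2: Sum ranks within each group.
R_1 = 40 (n_1 = 5)
R_2 = 17.5 (n_2 = 3)
R_3 = 22.5 (n_3 = 3)
R_4 = 56 (n_4 = 5)
Step 3: H = 12/(N(N+1)) * sum(R_i^2/n_i) - 3(N+1)
     = 12/(16*17) * (40^2/5 + 17.5^2/3 + 22.5^2/3 + 56^2/5) - 3*17
     = 0.044118 * 1218.03 - 51
     = 2.736765.
Step 4: Ties present; correction factor C = 1 - 42/(16^3 - 16) = 0.989706. Corrected H = 2.736765 / 0.989706 = 2.765230.
Step 5: Under H0, H ~ chi^2(3); p-value = 0.429256.
Step 6: alpha = 0.05. fail to reject H0.

H = 2.7652, df = 3, p = 0.429256, fail to reject H0.


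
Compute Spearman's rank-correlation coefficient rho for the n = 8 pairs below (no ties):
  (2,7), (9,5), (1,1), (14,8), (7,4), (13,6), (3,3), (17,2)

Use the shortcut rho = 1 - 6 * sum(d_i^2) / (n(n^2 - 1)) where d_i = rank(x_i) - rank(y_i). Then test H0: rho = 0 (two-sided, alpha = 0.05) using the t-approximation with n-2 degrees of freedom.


Step 1: Rank x and y separately (midranks; no ties here).
rank(x): 2->2, 9->5, 1->1, 14->7, 7->4, 13->6, 3->3, 17->8
rank(y): 7->7, 5->5, 1->1, 8->8, 4->4, 6->6, 3->3, 2->2
Step 2: d_i = R_x(i) - R_y(i); compute d_i^2.
  (2-7)^2=25, (5-5)^2=0, (1-1)^2=0, (7-8)^2=1, (4-4)^2=0, (6-6)^2=0, (3-3)^2=0, (8-2)^2=36
sum(d^2) = 62.
Step 3: rho = 1 - 6*62 / (8*(8^2 - 1)) = 1 - 372/504 = 0.261905.
Step 4: Under H0, t = rho * sqrt((n-2)/(1-rho^2)) = 0.6647 ~ t(6).
Step 5: Two-sided p-value from the t-distribution with 6 df = 0.530923.
Step 6: alpha = 0.05. fail to reject H0.

rho = 0.2619, p = 0.530923, fail to reject H0 at alpha = 0.05.


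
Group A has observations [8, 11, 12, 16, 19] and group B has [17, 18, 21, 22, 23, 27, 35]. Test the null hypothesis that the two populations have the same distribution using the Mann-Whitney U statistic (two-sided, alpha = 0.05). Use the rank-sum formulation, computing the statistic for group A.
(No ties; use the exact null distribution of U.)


Step 1: Combine and sort all 12 observations; assign midranks.
sorted (value, group): (8,X), (11,X), (12,X), (16,X), (17,Y), (18,Y), (19,X), (21,Y), (22,Y), (23,Y), (27,Y), (35,Y)
ranks: 8->1, 11->2, 12->3, 16->4, 17->5, 18->6, 19->7, 21->8, 22->9, 23->10, 27->11, 35->12
Step 2: Rank sum for X: R1 = 1 + 2 + 3 + 4 + 7 = 17.
Step 3: U_X = R1 - n1(n1+1)/2 = 17 - 5*6/2 = 17 - 15 = 2.
       U_Y = n1*n2 - U_X = 35 - 2 = 33.
Step 4: No ties, so the exact null distribution of U (based on enumerating the C(12,5) = 792 equally likely rank assignments) gives the two-sided p-value.
Step 5: p-value = 0.010101; compare to alpha = 0.05. reject H0.

U_X = 2, p = 0.010101, reject H0 at alpha = 0.05.


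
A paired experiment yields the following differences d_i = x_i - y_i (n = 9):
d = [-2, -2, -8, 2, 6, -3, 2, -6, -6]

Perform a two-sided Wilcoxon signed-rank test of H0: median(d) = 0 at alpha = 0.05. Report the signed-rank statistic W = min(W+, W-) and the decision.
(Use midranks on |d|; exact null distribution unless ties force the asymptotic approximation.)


Step 1: Drop any zero differences (none here) and take |d_i|.
|d| = [2, 2, 8, 2, 6, 3, 2, 6, 6]
Step 2: Midrank |d_i| (ties get averaged ranks).
ranks: |2|->2.5, |2|->2.5, |8|->9, |2|->2.5, |6|->7, |3|->5, |2|->2.5, |6|->7, |6|->7
Step 3: Attach original signs; sum ranks with positive sign and with negative sign.
W+ = 2.5 + 7 + 2.5 = 12
W- = 2.5 + 2.5 + 9 + 5 + 7 + 7 = 33
(Check: W+ + W- = 45 should equal n(n+1)/2 = 45.)
Step 4: Test statistic W = min(W+, W-) = 12.
Step 5: Ties in |d|, so use the tie-corrected normal approximation.
        E[W] = n(n+1)/4 = 9*10/4 = 22.5.
        Tie groups: |d|=2 (t=4), |d|=6 (t=3); sum(t^3 - t) = 84.
        Var[W] = n(n+1)(2n+1)/24 - sum(t^3-t)/48 = 1710/24 - 84/48 = 69.5.
        z = (W - E[W]) / sqrt(Var[W]) = (12 - 22.5) / 8.3367 = -1.2595.
        Two-sided p = 2*Phi(z) = 0.207851.
Step 6: alpha = 0.05. fail to reject H0.

W+ = 12, W- = 33, W = min = 12, p = 0.207851, fail to reject H0.


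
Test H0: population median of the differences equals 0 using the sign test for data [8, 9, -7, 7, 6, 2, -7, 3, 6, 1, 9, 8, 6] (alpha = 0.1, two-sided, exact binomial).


Step 1: Discard zero differences. Original n = 13; n_eff = number of nonzero differences = 13.
Nonzero differences (with sign): +8, +9, -7, +7, +6, +2, -7, +3, +6, +1, +9, +8, +6
Step 2: Count signs: positive = 11, negative = 2.
Step 3: Under H0: P(positive) = 0.5, so the number of positives S ~ Bin(13, 0.5).
Step 4: Two-sided exact p-value = sum of Bin(13,0.5) probabilities at or below the observed probability = 0.022461.
Step 5: alpha = 0.1. reject H0.

n_eff = 13, pos = 11, neg = 2, p = 0.022461, reject H0.


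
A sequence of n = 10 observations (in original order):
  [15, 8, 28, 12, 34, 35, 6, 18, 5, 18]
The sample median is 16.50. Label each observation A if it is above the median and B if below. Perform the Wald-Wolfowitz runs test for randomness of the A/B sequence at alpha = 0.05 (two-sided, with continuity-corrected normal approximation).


Step 1: Compute median = 16.50; label A = above, B = below.
Labels in order: BBABAABABA  (n_A = 5, n_B = 5)
Step 2: Count runs R = 8.
Step 3: Under H0 (random ordering), E[R] = 2*n_A*n_B/(n_A+n_B) + 1 = 2*5*5/10 + 1 = 6.0000.
        Var[R] = 2*n_A*n_B*(2*n_A*n_B - n_A - n_B) / ((n_A+n_B)^2 * (n_A+n_B-1)) = 2000/900 = 2.2222.
        SD[R] = 1.4907.
Step 4: Continuity-corrected z = (R - 0.5 - E[R]) / SD[R] = (8 - 0.5 - 6.0000) / 1.4907 = 1.0062.
Step 5: Two-sided p-value via normal approximation = 2*(1 - Phi(|z|)) = 0.314305.
Step 6: alpha = 0.05. fail to reject H0.

R = 8, z = 1.0062, p = 0.314305, fail to reject H0.


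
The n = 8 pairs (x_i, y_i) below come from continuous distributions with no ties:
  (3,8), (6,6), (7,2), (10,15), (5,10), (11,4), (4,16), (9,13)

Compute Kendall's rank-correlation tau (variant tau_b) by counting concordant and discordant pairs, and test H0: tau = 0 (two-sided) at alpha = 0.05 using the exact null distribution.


Step 1: Enumerate the 28 unordered pairs (i,j) with i<j and classify each by sign(x_j-x_i) * sign(y_j-y_i).
  (1,2):dx=+3,dy=-2->D; (1,3):dx=+4,dy=-6->D; (1,4):dx=+7,dy=+7->C; (1,5):dx=+2,dy=+2->C
  (1,6):dx=+8,dy=-4->D; (1,7):dx=+1,dy=+8->C; (1,8):dx=+6,dy=+5->C; (2,3):dx=+1,dy=-4->D
  (2,4):dx=+4,dy=+9->C; (2,5):dx=-1,dy=+4->D; (2,6):dx=+5,dy=-2->D; (2,7):dx=-2,dy=+10->D
  (2,8):dx=+3,dy=+7->C; (3,4):dx=+3,dy=+13->C; (3,5):dx=-2,dy=+8->D; (3,6):dx=+4,dy=+2->C
  (3,7):dx=-3,dy=+14->D; (3,8):dx=+2,dy=+11->C; (4,5):dx=-5,dy=-5->C; (4,6):dx=+1,dy=-11->D
  (4,7):dx=-6,dy=+1->D; (4,8):dx=-1,dy=-2->C; (5,6):dx=+6,dy=-6->D; (5,7):dx=-1,dy=+6->D
  (5,8):dx=+4,dy=+3->C; (6,7):dx=-7,dy=+12->D; (6,8):dx=-2,dy=+9->D; (7,8):dx=+5,dy=-3->D
Step 2: C = 12, D = 16, total pairs = 28.
Step 3: tau = (C - D)/(n(n-1)/2) = (12 - 16)/28 = -0.142857.
Step 4: Exact two-sided p-value (enumerate n! = 40320 permutations of y under H0): p = 0.719544.
Step 5: alpha = 0.05. fail to reject H0.

tau_b = -0.1429 (C=12, D=16), p = 0.719544, fail to reject H0.


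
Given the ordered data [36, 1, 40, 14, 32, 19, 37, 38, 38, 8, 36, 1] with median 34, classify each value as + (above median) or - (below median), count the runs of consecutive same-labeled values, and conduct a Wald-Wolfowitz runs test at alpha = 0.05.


Step 1: Compute median = 34; label A = above, B = below.
Labels in order: ABABBBAAABAB  (n_A = 6, n_B = 6)
Step 2: Count runs R = 8.
Step 3: Under H0 (random ordering), E[R] = 2*n_A*n_B/(n_A+n_B) + 1 = 2*6*6/12 + 1 = 7.0000.
        Var[R] = 2*n_A*n_B*(2*n_A*n_B - n_A - n_B) / ((n_A+n_B)^2 * (n_A+n_B-1)) = 4320/1584 = 2.7273.
        SD[R] = 1.6514.
Step 4: Continuity-corrected z = (R - 0.5 - E[R]) / SD[R] = (8 - 0.5 - 7.0000) / 1.6514 = 0.3028.
Step 5: Two-sided p-value via normal approximation = 2*(1 - Phi(|z|)) = 0.762069.
Step 6: alpha = 0.05. fail to reject H0.

R = 8, z = 0.3028, p = 0.762069, fail to reject H0.


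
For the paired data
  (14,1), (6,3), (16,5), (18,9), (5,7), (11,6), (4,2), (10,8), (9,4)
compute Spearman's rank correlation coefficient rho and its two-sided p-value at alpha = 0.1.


Step 1: Rank x and y separately (midranks; no ties here).
rank(x): 14->7, 6->3, 16->8, 18->9, 5->2, 11->6, 4->1, 10->5, 9->4
rank(y): 1->1, 3->3, 5->5, 9->9, 7->7, 6->6, 2->2, 8->8, 4->4
Step 2: d_i = R_x(i) - R_y(i); compute d_i^2.
  (7-1)^2=36, (3-3)^2=0, (8-5)^2=9, (9-9)^2=0, (2-7)^2=25, (6-6)^2=0, (1-2)^2=1, (5-8)^2=9, (4-4)^2=0
sum(d^2) = 80.
Step 3: rho = 1 - 6*80 / (9*(9^2 - 1)) = 1 - 480/720 = 0.333333.
Step 4: Under H0, t = rho * sqrt((n-2)/(1-rho^2)) = 0.9354 ~ t(7).
Step 5: Two-sided p-value from the t-distribution with 7 df = 0.380713.
Step 6: alpha = 0.1. fail to reject H0.

rho = 0.3333, p = 0.380713, fail to reject H0 at alpha = 0.1.


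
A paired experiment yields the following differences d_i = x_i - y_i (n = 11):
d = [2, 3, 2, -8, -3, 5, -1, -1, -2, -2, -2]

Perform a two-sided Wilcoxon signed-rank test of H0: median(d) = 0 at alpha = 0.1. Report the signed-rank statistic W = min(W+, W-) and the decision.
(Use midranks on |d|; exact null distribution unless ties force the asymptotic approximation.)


Step 1: Drop any zero differences (none here) and take |d_i|.
|d| = [2, 3, 2, 8, 3, 5, 1, 1, 2, 2, 2]
Step 2: Midrank |d_i| (ties get averaged ranks).
ranks: |2|->5, |3|->8.5, |2|->5, |8|->11, |3|->8.5, |5|->10, |1|->1.5, |1|->1.5, |2|->5, |2|->5, |2|->5
Step 3: Attach original signs; sum ranks with positive sign and with negative sign.
W+ = 5 + 8.5 + 5 + 10 = 28.5
W- = 11 + 8.5 + 1.5 + 1.5 + 5 + 5 + 5 = 37.5
(Check: W+ + W- = 66 should equal n(n+1)/2 = 66.)
Step 4: Test statistic W = min(W+, W-) = 28.5.
Step 5: Ties in |d|, so use the tie-corrected normal approximation.
        E[W] = n(n+1)/4 = 11*12/4 = 33.
        Tie groups: |d|=1 (t=2), |d|=2 (t=5), |d|=3 (t=2); sum(t^3 - t) = 132.
        Var[W] = n(n+1)(2n+1)/24 - sum(t^3-t)/48 = 3036/24 - 132/48 = 123.75.
        z = (W - E[W]) / sqrt(Var[W]) = (28.5 - 33) / 11.1243 = -0.4045.
        Two-sided p = 2*Phi(z) = 0.685830.
Step 6: alpha = 0.1. fail to reject H0.

W+ = 28.5, W- = 37.5, W = min = 28.5, p = 0.685830, fail to reject H0.


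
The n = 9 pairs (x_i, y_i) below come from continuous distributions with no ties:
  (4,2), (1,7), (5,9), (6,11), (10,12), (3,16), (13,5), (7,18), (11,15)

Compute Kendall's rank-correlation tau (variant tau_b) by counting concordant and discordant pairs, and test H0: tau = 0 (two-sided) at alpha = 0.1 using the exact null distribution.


Step 1: Enumerate the 36 unordered pairs (i,j) with i<j and classify each by sign(x_j-x_i) * sign(y_j-y_i).
  (1,2):dx=-3,dy=+5->D; (1,3):dx=+1,dy=+7->C; (1,4):dx=+2,dy=+9->C; (1,5):dx=+6,dy=+10->C
  (1,6):dx=-1,dy=+14->D; (1,7):dx=+9,dy=+3->C; (1,8):dx=+3,dy=+16->C; (1,9):dx=+7,dy=+13->C
  (2,3):dx=+4,dy=+2->C; (2,4):dx=+5,dy=+4->C; (2,5):dx=+9,dy=+5->C; (2,6):dx=+2,dy=+9->C
  (2,7):dx=+12,dy=-2->D; (2,8):dx=+6,dy=+11->C; (2,9):dx=+10,dy=+8->C; (3,4):dx=+1,dy=+2->C
  (3,5):dx=+5,dy=+3->C; (3,6):dx=-2,dy=+7->D; (3,7):dx=+8,dy=-4->D; (3,8):dx=+2,dy=+9->C
  (3,9):dx=+6,dy=+6->C; (4,5):dx=+4,dy=+1->C; (4,6):dx=-3,dy=+5->D; (4,7):dx=+7,dy=-6->D
  (4,8):dx=+1,dy=+7->C; (4,9):dx=+5,dy=+4->C; (5,6):dx=-7,dy=+4->D; (5,7):dx=+3,dy=-7->D
  (5,8):dx=-3,dy=+6->D; (5,9):dx=+1,dy=+3->C; (6,7):dx=+10,dy=-11->D; (6,8):dx=+4,dy=+2->C
  (6,9):dx=+8,dy=-1->D; (7,8):dx=-6,dy=+13->D; (7,9):dx=-2,dy=+10->D; (8,9):dx=+4,dy=-3->D
Step 2: C = 21, D = 15, total pairs = 36.
Step 3: tau = (C - D)/(n(n-1)/2) = (21 - 15)/36 = 0.166667.
Step 4: Exact two-sided p-value (enumerate n! = 362880 permutations of y under H0): p = 0.612202.
Step 5: alpha = 0.1. fail to reject H0.

tau_b = 0.1667 (C=21, D=15), p = 0.612202, fail to reject H0.


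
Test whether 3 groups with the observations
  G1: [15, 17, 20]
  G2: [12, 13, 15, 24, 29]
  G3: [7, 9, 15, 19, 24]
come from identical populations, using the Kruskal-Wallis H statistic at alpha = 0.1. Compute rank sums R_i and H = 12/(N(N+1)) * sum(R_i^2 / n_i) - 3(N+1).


Step 1: Combine all N = 13 observations and assign midranks.
sorted (value, group, rank): (7,G3,1), (9,G3,2), (12,G2,3), (13,G2,4), (15,G1,6), (15,G2,6), (15,G3,6), (17,G1,8), (19,G3,9), (20,G1,10), (24,G2,11.5), (24,G3,11.5), (29,G2,13)
Step 2: Sum ranks within each group.
R_1 = 24 (n_1 = 3)
R_2 = 37.5 (n_2 = 5)
R_3 = 29.5 (n_3 = 5)
Step 3: H = 12/(N(N+1)) * sum(R_i^2/n_i) - 3(N+1)
     = 12/(13*14) * (24^2/3 + 37.5^2/5 + 29.5^2/5) - 3*14
     = 0.065934 * 647.3 - 42
     = 0.679121.
Step 4: Ties present; correction factor C = 1 - 30/(13^3 - 13) = 0.986264. Corrected H = 0.679121 / 0.986264 = 0.688579.
Step 5: Under H0, H ~ chi^2(2); p-value = 0.708724.
Step 6: alpha = 0.1. fail to reject H0.

H = 0.6886, df = 2, p = 0.708724, fail to reject H0.


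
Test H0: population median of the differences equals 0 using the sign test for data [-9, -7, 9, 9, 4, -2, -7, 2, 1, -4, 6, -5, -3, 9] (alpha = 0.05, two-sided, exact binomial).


Step 1: Discard zero differences. Original n = 14; n_eff = number of nonzero differences = 14.
Nonzero differences (with sign): -9, -7, +9, +9, +4, -2, -7, +2, +1, -4, +6, -5, -3, +9
Step 2: Count signs: positive = 7, negative = 7.
Step 3: Under H0: P(positive) = 0.5, so the number of positives S ~ Bin(14, 0.5).
Step 4: Two-sided exact p-value = sum of Bin(14,0.5) probabilities at or below the observed probability = 1.000000.
Step 5: alpha = 0.05. fail to reject H0.

n_eff = 14, pos = 7, neg = 7, p = 1.000000, fail to reject H0.


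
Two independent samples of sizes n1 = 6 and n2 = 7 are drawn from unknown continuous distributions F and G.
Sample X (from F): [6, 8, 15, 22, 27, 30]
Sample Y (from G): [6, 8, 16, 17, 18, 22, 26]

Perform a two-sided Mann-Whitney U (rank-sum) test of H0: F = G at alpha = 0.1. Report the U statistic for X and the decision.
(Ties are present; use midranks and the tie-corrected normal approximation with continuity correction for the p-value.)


Step 1: Combine and sort all 13 observations; assign midranks.
sorted (value, group): (6,X), (6,Y), (8,X), (8,Y), (15,X), (16,Y), (17,Y), (18,Y), (22,X), (22,Y), (26,Y), (27,X), (30,X)
ranks: 6->1.5, 6->1.5, 8->3.5, 8->3.5, 15->5, 16->6, 17->7, 18->8, 22->9.5, 22->9.5, 26->11, 27->12, 30->13
Step 2: Rank sum for X: R1 = 1.5 + 3.5 + 5 + 9.5 + 12 + 13 = 44.5.
Step 3: U_X = R1 - n1(n1+1)/2 = 44.5 - 6*7/2 = 44.5 - 21 = 23.5.
       U_Y = n1*n2 - U_X = 42 - 23.5 = 18.5.
Step 4: Ties are present, so use the tie-corrected normal approximation (with continuity correction) for the p-value.
Step 5: p-value = 0.774190; compare to alpha = 0.1. fail to reject H0.

U_X = 23.5, p = 0.774190, fail to reject H0 at alpha = 0.1.


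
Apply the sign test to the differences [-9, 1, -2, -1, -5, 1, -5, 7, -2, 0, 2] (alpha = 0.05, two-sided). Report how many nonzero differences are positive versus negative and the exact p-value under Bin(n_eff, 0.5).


Step 1: Discard zero differences. Original n = 11; n_eff = number of nonzero differences = 10.
Nonzero differences (with sign): -9, +1, -2, -1, -5, +1, -5, +7, -2, +2
Step 2: Count signs: positive = 4, negative = 6.
Step 3: Under H0: P(positive) = 0.5, so the number of positives S ~ Bin(10, 0.5).
Step 4: Two-sided exact p-value = sum of Bin(10,0.5) probabilities at or below the observed probability = 0.753906.
Step 5: alpha = 0.05. fail to reject H0.

n_eff = 10, pos = 4, neg = 6, p = 0.753906, fail to reject H0.


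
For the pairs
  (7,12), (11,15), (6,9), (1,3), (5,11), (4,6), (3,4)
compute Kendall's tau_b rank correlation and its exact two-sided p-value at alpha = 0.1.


Step 1: Enumerate the 21 unordered pairs (i,j) with i<j and classify each by sign(x_j-x_i) * sign(y_j-y_i).
  (1,2):dx=+4,dy=+3->C; (1,3):dx=-1,dy=-3->C; (1,4):dx=-6,dy=-9->C; (1,5):dx=-2,dy=-1->C
  (1,6):dx=-3,dy=-6->C; (1,7):dx=-4,dy=-8->C; (2,3):dx=-5,dy=-6->C; (2,4):dx=-10,dy=-12->C
  (2,5):dx=-6,dy=-4->C; (2,6):dx=-7,dy=-9->C; (2,7):dx=-8,dy=-11->C; (3,4):dx=-5,dy=-6->C
  (3,5):dx=-1,dy=+2->D; (3,6):dx=-2,dy=-3->C; (3,7):dx=-3,dy=-5->C; (4,5):dx=+4,dy=+8->C
  (4,6):dx=+3,dy=+3->C; (4,7):dx=+2,dy=+1->C; (5,6):dx=-1,dy=-5->C; (5,7):dx=-2,dy=-7->C
  (6,7):dx=-1,dy=-2->C
Step 2: C = 20, D = 1, total pairs = 21.
Step 3: tau = (C - D)/(n(n-1)/2) = (20 - 1)/21 = 0.904762.
Step 4: Exact two-sided p-value (enumerate n! = 5040 permutations of y under H0): p = 0.002778.
Step 5: alpha = 0.1. reject H0.

tau_b = 0.9048 (C=20, D=1), p = 0.002778, reject H0.


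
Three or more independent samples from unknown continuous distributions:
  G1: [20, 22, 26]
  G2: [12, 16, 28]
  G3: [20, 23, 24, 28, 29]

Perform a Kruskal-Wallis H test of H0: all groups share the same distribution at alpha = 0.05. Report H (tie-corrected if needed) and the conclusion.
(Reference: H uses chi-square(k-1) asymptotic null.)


Step 1: Combine all N = 11 observations and assign midranks.
sorted (value, group, rank): (12,G2,1), (16,G2,2), (20,G1,3.5), (20,G3,3.5), (22,G1,5), (23,G3,6), (24,G3,7), (26,G1,8), (28,G2,9.5), (28,G3,9.5), (29,G3,11)
Step 2: Sum ranks within each group.
R_1 = 16.5 (n_1 = 3)
R_2 = 12.5 (n_2 = 3)
R_3 = 37 (n_3 = 5)
Step 3: H = 12/(N(N+1)) * sum(R_i^2/n_i) - 3(N+1)
     = 12/(11*12) * (16.5^2/3 + 12.5^2/3 + 37^2/5) - 3*12
     = 0.090909 * 416.633 - 36
     = 1.875758.
Step 4: Ties present; correction factor C = 1 - 12/(11^3 - 11) = 0.990909. Corrected H = 1.875758 / 0.990909 = 1.892966.
Step 5: Under H0, H ~ chi^2(2); p-value = 0.388104.
Step 6: alpha = 0.05. fail to reject H0.

H = 1.8930, df = 2, p = 0.388104, fail to reject H0.


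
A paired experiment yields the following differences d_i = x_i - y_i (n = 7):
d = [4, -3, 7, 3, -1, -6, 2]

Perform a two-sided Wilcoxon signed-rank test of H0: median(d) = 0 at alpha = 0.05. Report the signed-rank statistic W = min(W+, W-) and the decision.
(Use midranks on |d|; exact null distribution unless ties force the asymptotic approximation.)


Step 1: Drop any zero differences (none here) and take |d_i|.
|d| = [4, 3, 7, 3, 1, 6, 2]
Step 2: Midrank |d_i| (ties get averaged ranks).
ranks: |4|->5, |3|->3.5, |7|->7, |3|->3.5, |1|->1, |6|->6, |2|->2
Step 3: Attach original signs; sum ranks with positive sign and with negative sign.
W+ = 5 + 7 + 3.5 + 2 = 17.5
W- = 3.5 + 1 + 6 = 10.5
(Check: W+ + W- = 28 should equal n(n+1)/2 = 28.)
Step 4: Test statistic W = min(W+, W-) = 10.5.
Step 5: Ties in |d|, so use the tie-corrected normal approximation.
        E[W] = n(n+1)/4 = 7*8/4 = 14.
        Tie groups: |d|=3 (t=2); sum(t^3 - t) = 6.
        Var[W] = n(n+1)(2n+1)/24 - sum(t^3-t)/48 = 840/24 - 6/48 = 34.875.
        z = (W - E[W]) / sqrt(Var[W]) = (10.5 - 14) / 5.9055 = -0.5927.
        Two-sided p = 2*Phi(z) = 0.553404.
Step 6: alpha = 0.05. fail to reject H0.

W+ = 17.5, W- = 10.5, W = min = 10.5, p = 0.553404, fail to reject H0.


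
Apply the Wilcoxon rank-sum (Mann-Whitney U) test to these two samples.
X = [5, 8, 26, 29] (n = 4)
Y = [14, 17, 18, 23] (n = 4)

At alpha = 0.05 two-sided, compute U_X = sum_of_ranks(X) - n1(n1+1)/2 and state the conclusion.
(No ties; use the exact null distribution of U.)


Step 1: Combine and sort all 8 observations; assign midranks.
sorted (value, group): (5,X), (8,X), (14,Y), (17,Y), (18,Y), (23,Y), (26,X), (29,X)
ranks: 5->1, 8->2, 14->3, 17->4, 18->5, 23->6, 26->7, 29->8
Step 2: Rank sum for X: R1 = 1 + 2 + 7 + 8 = 18.
Step 3: U_X = R1 - n1(n1+1)/2 = 18 - 4*5/2 = 18 - 10 = 8.
       U_Y = n1*n2 - U_X = 16 - 8 = 8.
Step 4: No ties, so the exact null distribution of U (based on enumerating the C(8,4) = 70 equally likely rank assignments) gives the two-sided p-value.
Step 5: p-value = 1.000000; compare to alpha = 0.05. fail to reject H0.

U_X = 8, p = 1.000000, fail to reject H0 at alpha = 0.05.


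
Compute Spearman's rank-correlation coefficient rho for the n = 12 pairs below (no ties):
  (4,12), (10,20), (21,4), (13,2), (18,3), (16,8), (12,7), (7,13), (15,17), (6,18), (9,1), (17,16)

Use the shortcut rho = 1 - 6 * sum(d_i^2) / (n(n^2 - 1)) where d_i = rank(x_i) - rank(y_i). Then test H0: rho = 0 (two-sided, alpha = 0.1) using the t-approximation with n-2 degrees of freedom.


Step 1: Rank x and y separately (midranks; no ties here).
rank(x): 4->1, 10->5, 21->12, 13->7, 18->11, 16->9, 12->6, 7->3, 15->8, 6->2, 9->4, 17->10
rank(y): 12->7, 20->12, 4->4, 2->2, 3->3, 8->6, 7->5, 13->8, 17->10, 18->11, 1->1, 16->9
Step 2: d_i = R_x(i) - R_y(i); compute d_i^2.
  (1-7)^2=36, (5-12)^2=49, (12-4)^2=64, (7-2)^2=25, (11-3)^2=64, (9-6)^2=9, (6-5)^2=1, (3-8)^2=25, (8-10)^2=4, (2-11)^2=81, (4-1)^2=9, (10-9)^2=1
sum(d^2) = 368.
Step 3: rho = 1 - 6*368 / (12*(12^2 - 1)) = 1 - 2208/1716 = -0.286713.
Step 4: Under H0, t = rho * sqrt((n-2)/(1-rho^2)) = -0.9464 ~ t(10).
Step 5: Two-sided p-value from the t-distribution with 10 df = 0.366251.
Step 6: alpha = 0.1. fail to reject H0.

rho = -0.2867, p = 0.366251, fail to reject H0 at alpha = 0.1.
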